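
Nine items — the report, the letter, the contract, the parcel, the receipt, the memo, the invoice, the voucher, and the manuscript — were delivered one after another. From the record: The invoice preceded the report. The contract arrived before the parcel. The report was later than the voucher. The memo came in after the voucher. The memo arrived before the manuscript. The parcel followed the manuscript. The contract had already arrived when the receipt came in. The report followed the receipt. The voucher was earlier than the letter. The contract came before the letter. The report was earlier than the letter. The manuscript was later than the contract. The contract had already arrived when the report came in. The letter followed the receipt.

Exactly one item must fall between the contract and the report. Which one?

the receipt

Tracing the constraints gives the contract → the receipt → the report, so the receipt sits after the contract and before the report.
No other item is forced both after the contract and before the report.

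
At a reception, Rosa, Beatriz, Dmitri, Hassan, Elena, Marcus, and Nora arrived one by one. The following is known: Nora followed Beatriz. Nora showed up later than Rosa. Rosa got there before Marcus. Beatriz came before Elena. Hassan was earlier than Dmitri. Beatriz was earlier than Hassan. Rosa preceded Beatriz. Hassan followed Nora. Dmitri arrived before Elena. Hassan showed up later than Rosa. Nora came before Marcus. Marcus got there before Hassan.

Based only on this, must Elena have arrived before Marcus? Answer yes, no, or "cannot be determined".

no

Tracing the constraints gives Marcus → Hassan → Dmitri → Elena, so Marcus must come before Elena.
That means Elena cannot be before Marcus.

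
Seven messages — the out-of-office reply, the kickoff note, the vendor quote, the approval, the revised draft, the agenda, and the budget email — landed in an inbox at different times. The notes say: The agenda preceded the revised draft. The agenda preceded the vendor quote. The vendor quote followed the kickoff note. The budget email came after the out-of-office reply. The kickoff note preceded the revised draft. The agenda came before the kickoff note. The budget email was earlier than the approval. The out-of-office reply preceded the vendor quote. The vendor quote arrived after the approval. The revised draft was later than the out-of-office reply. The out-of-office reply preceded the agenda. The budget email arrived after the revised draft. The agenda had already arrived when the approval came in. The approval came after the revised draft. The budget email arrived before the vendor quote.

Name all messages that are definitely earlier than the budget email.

Directly stated before the budget email: the out-of-office reply and the revised draft.
The agenda reaches the budget email via the agenda → the revised draft → the budget email.
The kickoff note reaches the budget email via the kickoff note → the revised draft → the budget email.
No chain forces the vendor quote (or any of the others) ahead of the budget email.

the agenda, the kickoff note, the out-of-office reply, the revised draft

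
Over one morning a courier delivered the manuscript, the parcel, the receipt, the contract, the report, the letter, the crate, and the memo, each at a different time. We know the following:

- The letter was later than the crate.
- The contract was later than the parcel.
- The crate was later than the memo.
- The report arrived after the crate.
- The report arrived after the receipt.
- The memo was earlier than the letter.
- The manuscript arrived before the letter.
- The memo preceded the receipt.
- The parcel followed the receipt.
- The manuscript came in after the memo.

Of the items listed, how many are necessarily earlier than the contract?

Directly stated before the contract: the parcel.
The memo reaches the contract via the memo → the receipt → the parcel → the contract.
The receipt reaches the contract via the receipt → the parcel → the contract.
No chain forces the letter (or any of the others) ahead of the contract.
That's the memo, the parcel, and the receipt — 3 in all.

3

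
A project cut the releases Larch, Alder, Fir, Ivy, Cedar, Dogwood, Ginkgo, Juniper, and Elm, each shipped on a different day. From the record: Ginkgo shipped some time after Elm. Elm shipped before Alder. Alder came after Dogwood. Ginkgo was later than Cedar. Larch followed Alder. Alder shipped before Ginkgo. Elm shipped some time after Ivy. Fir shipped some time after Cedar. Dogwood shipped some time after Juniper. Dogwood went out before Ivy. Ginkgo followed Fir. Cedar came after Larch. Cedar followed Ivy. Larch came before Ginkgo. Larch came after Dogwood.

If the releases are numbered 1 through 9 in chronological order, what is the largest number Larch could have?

6

Larch must come before Cedar, Fir, and Ginkgo — 3 releases forced after it.
Everything else can be placed before Larch in some valid order, so Larch can sit as late as position 9 − 3 = 6.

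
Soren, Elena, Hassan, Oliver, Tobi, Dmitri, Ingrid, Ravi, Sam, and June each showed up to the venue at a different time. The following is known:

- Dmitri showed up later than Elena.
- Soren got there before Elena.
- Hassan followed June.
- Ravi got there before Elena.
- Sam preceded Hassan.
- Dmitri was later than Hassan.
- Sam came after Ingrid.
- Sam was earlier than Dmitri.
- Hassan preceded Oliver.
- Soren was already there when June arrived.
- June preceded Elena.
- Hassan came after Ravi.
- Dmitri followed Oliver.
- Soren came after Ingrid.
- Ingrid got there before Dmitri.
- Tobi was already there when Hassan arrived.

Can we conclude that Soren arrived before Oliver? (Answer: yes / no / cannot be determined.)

yes

Chain the constraints: Soren → June → Hassan → Oliver. Each link is directly stated, so Soren comes before Oliver.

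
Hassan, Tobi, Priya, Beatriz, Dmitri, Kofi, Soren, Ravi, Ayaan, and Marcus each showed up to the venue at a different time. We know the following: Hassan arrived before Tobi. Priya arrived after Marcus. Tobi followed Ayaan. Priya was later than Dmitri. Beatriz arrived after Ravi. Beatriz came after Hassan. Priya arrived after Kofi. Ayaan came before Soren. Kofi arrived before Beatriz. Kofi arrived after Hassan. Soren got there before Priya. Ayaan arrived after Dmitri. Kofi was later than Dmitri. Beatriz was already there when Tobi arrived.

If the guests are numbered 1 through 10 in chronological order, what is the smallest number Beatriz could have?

Dmitri, Hassan, Kofi, and Ravi must all come before Beatriz — 4 forced predecessors.
Nothing else is forced ahead of Beatriz, so their earliest slot is position 4 + 1 = 5.

5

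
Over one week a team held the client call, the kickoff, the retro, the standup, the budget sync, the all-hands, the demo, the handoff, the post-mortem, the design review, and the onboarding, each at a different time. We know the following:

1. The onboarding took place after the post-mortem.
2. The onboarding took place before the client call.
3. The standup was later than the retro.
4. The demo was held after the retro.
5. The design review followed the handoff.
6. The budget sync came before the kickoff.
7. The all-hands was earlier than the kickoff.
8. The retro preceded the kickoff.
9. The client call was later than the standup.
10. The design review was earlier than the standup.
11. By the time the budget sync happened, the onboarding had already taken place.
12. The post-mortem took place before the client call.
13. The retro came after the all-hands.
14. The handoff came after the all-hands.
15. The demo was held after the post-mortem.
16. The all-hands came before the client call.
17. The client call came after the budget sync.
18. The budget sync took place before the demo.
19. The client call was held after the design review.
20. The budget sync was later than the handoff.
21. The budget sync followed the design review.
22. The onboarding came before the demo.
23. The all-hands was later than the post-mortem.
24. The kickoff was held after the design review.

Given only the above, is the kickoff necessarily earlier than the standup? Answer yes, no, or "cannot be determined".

cannot be determined

No chain of stated constraints runs from the kickoff to the standup, and none runs from the standup to the kickoff either.
So the relative order of the kickoff and the standup is not fixed by the given facts.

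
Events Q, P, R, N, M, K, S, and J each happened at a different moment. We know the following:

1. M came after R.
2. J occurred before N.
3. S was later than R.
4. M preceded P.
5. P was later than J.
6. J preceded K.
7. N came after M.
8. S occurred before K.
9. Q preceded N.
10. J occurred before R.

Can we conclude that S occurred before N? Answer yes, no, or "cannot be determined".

cannot be determined

No chain of stated constraints runs from S to N, and none runs from N to S either.
So the relative order of S and N is not fixed by the given facts.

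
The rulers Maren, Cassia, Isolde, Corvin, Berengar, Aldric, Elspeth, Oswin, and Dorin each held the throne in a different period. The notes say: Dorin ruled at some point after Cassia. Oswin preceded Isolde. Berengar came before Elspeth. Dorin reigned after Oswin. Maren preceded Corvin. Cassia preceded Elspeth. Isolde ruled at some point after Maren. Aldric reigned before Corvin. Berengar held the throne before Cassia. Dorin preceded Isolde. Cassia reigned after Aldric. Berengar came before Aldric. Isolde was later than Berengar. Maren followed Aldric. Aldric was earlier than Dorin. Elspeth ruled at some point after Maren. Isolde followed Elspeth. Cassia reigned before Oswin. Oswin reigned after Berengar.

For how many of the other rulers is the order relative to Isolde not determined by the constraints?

Forced before Isolde: Aldric, Berengar, Cassia, Dorin, Elspeth, Maren, and Oswin.
That leaves Corvin with no forced order relative to Isolde — 1.

1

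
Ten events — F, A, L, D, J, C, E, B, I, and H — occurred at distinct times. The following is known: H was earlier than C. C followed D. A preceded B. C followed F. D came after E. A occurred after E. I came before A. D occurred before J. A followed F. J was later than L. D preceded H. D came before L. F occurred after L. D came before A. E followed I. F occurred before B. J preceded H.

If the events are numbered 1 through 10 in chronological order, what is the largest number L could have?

L must come before A, B, C, F, H, and J — 6 events forced after it.
Everything else can be placed before L in some valid order, so L can sit as late as position 10 − 6 = 4.

4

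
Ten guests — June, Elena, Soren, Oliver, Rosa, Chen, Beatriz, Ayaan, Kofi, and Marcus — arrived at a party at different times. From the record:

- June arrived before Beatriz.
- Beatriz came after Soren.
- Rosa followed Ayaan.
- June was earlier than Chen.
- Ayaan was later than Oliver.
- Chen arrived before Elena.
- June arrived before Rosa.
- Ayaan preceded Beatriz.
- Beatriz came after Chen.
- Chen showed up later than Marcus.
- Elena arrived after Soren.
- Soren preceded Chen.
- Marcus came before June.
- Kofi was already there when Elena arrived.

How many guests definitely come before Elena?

5

Directly stated before Elena: Chen, Kofi, and Soren.
June reaches Elena via June → Chen → Elena.
Marcus reaches Elena via Marcus → Chen → Elena.
No chain forces Oliver (or any of the others) ahead of Elena.
That's Chen, June, Kofi, Marcus, and Soren — 5 in all.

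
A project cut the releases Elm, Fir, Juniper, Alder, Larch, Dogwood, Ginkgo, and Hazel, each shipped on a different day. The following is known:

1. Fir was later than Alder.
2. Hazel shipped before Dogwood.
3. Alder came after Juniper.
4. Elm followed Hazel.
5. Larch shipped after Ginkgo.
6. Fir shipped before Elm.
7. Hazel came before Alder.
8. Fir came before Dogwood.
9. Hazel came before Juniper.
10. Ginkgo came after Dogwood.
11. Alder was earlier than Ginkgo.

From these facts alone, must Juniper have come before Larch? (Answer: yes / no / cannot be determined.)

Chain the constraints: Juniper → Alder → Ginkgo → Larch. Each link is directly stated, so Juniper comes before Larch.

yes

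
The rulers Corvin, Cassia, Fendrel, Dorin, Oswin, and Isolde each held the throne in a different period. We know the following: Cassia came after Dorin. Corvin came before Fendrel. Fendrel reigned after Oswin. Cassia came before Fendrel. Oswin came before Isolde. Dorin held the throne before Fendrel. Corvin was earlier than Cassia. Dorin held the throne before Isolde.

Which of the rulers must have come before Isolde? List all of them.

Dorin, Oswin

Directly stated before Isolde: Dorin and Oswin.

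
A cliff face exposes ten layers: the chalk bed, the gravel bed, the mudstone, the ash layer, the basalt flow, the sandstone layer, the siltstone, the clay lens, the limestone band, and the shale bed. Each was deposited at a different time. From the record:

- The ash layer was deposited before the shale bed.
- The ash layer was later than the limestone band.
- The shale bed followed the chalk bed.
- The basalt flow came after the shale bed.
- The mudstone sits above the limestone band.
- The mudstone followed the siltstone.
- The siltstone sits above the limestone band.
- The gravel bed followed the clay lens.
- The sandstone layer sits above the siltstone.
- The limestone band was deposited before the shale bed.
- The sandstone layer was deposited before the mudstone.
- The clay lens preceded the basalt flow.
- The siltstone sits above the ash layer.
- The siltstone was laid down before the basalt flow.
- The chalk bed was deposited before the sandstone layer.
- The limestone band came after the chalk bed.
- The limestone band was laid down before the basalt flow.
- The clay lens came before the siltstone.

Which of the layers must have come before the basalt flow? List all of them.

the ash layer, the chalk bed, the clay lens, the limestone band, the shale bed, the siltstone

Directly stated before the basalt flow: the clay lens, the limestone band, the shale bed, and the siltstone.
The ash layer reaches the basalt flow via the ash layer → the siltstone → the basalt flow.
The chalk bed reaches the basalt flow via the chalk bed → the limestone band → the basalt flow.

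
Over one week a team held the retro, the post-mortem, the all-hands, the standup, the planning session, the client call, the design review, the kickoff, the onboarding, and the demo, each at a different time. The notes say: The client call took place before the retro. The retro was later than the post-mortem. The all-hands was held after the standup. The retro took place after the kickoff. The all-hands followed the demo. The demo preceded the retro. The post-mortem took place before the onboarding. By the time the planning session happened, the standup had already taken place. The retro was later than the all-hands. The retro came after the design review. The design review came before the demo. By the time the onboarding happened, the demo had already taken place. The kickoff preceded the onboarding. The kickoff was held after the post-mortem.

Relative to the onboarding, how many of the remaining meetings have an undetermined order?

Forced before the onboarding: the demo, the design review, the kickoff, and the post-mortem.
That leaves the all-hands, the client call, the planning session, the retro, and the standup with no forced order relative to the onboarding — 5.

5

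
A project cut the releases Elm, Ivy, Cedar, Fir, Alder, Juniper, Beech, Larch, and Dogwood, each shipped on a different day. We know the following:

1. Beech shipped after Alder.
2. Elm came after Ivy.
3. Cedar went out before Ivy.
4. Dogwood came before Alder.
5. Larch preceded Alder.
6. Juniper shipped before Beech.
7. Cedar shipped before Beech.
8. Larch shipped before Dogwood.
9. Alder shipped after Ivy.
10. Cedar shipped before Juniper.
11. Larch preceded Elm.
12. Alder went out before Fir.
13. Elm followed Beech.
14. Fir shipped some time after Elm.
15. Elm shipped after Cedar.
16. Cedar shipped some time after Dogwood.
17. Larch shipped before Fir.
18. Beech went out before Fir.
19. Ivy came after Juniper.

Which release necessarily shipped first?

Larch

Larch has a chain of constraints placing it before every other release, so Larch must be first.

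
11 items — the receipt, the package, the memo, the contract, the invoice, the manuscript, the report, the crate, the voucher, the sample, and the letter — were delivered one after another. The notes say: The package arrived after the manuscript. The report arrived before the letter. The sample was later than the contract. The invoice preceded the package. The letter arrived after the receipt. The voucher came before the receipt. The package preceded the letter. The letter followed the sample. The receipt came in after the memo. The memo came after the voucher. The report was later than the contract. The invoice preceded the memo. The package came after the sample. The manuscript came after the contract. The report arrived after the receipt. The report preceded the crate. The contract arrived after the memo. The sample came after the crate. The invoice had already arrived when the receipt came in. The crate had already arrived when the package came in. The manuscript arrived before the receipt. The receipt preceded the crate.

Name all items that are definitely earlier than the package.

Directly stated before the package: the crate, the invoice, the manuscript, and the sample.
The contract reaches the package via the contract → the sample → the package.
The memo reaches the package via the memo → the receipt → the crate → the package.
The receipt reaches the package via the receipt → the crate → the package.
Likewise the report and the voucher each reach the package by chaining the stated constraints.
No chain forces the letter ahead of the package.

the contract, the crate, the invoice, the manuscript, the memo, the receipt, the report, the sample, the voucher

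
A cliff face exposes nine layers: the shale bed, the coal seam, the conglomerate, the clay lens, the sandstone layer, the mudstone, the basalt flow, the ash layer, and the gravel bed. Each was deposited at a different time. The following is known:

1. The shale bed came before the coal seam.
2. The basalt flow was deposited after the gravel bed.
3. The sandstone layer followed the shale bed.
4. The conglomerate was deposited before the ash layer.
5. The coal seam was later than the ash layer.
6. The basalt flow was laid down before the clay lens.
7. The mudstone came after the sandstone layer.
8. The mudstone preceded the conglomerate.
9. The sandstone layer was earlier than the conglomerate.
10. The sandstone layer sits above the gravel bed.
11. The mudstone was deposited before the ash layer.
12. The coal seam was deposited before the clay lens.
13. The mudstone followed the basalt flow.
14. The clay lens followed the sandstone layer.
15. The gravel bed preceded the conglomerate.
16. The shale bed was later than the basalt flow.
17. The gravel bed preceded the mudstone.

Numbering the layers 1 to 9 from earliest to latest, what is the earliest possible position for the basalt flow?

2

The gravel bed must come before the basalt flow — 1 forced predecessor.
Nothing else is forced ahead of the basalt flow, so its earliest slot is position 1 + 1 = 2.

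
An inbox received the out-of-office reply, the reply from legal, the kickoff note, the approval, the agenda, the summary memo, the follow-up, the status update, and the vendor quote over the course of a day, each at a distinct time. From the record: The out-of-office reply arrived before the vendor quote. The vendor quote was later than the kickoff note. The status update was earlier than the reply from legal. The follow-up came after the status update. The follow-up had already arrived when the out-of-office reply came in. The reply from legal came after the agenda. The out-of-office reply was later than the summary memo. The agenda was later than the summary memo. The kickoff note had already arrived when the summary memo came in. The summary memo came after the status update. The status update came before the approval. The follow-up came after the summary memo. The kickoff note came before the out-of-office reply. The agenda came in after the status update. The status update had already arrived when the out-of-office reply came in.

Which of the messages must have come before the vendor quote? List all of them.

Directly stated before the vendor quote: the kickoff note and the out-of-office reply.
The follow-up reaches the vendor quote via the follow-up → the out-of-office reply → the vendor quote.
The status update reaches the vendor quote via the status update → the out-of-office reply → the vendor quote.
The summary memo reaches the vendor quote via the summary memo → the out-of-office reply → the vendor quote.

the follow-up, the kickoff note, the out-of-office reply, the status update, the summary memo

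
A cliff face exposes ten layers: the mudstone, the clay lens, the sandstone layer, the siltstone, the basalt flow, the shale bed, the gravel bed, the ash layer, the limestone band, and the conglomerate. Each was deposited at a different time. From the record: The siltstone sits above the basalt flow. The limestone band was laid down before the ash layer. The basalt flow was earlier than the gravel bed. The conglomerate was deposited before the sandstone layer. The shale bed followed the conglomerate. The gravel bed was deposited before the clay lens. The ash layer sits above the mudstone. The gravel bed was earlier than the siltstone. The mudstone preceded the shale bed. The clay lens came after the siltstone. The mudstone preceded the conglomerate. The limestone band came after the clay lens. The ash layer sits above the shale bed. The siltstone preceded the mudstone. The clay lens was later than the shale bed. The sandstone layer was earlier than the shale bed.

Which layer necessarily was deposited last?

Every other layer has a chain of constraints placing it before the ash layer, so the ash layer is last.

the ash layer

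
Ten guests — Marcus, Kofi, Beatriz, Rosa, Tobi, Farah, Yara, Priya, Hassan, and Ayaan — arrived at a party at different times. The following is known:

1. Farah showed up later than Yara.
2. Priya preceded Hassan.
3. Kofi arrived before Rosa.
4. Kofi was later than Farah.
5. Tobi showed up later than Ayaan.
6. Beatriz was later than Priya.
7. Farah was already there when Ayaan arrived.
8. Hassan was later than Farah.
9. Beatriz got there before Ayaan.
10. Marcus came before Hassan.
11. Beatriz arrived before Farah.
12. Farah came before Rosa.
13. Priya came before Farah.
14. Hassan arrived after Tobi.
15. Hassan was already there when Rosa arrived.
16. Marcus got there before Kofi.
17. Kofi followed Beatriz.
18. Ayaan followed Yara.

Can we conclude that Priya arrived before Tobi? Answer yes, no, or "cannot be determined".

yes

Chain the constraints: Priya → Farah → Ayaan → Tobi. Each link is directly stated, so Priya comes before Tobi.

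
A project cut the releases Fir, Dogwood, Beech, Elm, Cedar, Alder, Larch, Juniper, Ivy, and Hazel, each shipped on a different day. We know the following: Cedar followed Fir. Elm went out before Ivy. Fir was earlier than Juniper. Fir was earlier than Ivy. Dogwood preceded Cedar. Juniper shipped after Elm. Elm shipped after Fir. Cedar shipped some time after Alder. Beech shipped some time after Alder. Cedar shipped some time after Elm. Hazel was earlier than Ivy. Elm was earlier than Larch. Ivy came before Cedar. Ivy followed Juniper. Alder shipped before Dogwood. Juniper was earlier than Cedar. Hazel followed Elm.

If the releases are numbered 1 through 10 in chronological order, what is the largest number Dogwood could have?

9

Dogwood must come before Cedar — 1 release forced after it.
Everything else can be placed before Dogwood in some valid order, so Dogwood can sit as late as position 10 − 1 = 9.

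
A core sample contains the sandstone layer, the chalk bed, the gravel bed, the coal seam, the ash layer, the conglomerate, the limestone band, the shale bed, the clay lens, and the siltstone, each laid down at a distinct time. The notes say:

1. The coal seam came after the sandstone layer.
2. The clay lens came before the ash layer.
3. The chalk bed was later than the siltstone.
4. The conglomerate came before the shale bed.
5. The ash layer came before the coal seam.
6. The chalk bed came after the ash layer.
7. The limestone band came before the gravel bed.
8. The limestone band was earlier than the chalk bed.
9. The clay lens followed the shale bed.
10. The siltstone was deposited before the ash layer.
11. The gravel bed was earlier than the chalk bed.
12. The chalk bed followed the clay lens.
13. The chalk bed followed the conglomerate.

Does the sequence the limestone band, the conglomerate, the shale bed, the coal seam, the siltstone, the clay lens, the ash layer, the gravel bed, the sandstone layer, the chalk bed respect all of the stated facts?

The constraints require the ash layer before the coal seam, but in the proposed sequence the coal seam appears ahead of the ash layer. That one violation is enough.

no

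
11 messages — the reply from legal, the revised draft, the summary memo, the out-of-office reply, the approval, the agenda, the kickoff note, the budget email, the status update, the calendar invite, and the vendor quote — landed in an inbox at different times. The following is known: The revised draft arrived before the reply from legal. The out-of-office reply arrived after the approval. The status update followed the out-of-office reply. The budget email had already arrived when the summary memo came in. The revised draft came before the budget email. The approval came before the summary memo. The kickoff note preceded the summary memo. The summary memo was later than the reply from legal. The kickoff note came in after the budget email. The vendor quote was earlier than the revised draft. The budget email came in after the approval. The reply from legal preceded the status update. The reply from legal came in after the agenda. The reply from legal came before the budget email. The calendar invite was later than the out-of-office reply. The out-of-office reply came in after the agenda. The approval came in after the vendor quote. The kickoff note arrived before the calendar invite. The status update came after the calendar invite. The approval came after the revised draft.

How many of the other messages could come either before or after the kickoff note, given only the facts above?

Forced before the kickoff note: the agenda, the approval, the budget email, the reply from legal, the revised draft, and the vendor quote; forced after the kickoff note: the calendar invite, the status update, and the summary memo.
That leaves the out-of-office reply with no forced order relative to the kickoff note — 1.

1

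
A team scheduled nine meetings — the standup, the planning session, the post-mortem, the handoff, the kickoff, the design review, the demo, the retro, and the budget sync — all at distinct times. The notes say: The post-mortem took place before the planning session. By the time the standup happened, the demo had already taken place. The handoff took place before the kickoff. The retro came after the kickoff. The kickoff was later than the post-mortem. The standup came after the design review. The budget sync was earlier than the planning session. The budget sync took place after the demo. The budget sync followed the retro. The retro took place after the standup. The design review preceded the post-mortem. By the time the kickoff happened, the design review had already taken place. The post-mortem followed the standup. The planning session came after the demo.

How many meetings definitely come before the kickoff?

5

Directly stated before the kickoff: the design review, the handoff, and the post-mortem.
The demo reaches the kickoff via the demo → the standup → the post-mortem → the kickoff.
The standup reaches the kickoff via the standup → the post-mortem → the kickoff.
That's the demo, the design review, the handoff, the post-mortem, and the standup — 5 in all.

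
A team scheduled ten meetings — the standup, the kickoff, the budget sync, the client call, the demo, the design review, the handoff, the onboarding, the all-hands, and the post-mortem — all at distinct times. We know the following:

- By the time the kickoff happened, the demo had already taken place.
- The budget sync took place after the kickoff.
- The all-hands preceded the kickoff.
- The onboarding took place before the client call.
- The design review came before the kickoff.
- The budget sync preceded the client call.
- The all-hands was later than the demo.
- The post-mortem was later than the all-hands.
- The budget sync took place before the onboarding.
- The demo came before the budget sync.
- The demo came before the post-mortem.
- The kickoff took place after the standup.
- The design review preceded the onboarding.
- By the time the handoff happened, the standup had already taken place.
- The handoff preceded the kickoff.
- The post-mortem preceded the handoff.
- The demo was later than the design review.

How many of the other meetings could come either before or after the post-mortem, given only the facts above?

Forced before the post-mortem: the all-hands, the demo, and the design review; forced after the post-mortem: the budget sync, the client call, the handoff, the kickoff, and the onboarding.
That leaves the standup with no forced order relative to the post-mortem — 1.

1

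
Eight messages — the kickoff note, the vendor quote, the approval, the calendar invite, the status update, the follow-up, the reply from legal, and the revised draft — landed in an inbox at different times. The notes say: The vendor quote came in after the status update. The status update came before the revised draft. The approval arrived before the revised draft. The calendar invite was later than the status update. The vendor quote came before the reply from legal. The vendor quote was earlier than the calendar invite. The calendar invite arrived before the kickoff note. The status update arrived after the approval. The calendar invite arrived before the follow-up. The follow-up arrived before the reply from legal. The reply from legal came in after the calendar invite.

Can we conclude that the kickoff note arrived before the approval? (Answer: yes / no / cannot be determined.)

no

Tracing the constraints gives the approval → the status update → the calendar invite → the kickoff note, so the approval must come before the kickoff note.
That means the kickoff note cannot be before the approval.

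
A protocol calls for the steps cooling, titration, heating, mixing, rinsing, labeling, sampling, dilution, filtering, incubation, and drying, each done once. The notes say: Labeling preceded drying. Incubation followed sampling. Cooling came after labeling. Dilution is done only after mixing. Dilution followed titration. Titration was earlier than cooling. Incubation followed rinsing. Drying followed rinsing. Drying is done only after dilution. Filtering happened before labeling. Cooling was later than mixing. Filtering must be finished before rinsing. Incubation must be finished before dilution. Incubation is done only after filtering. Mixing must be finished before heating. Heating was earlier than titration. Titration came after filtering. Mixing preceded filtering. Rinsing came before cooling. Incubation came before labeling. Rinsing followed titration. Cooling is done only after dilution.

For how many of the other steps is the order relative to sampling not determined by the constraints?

5

Forced after sampling: cooling, dilution, drying, incubation, and labeling.
That leaves filtering, heating, mixing, rinsing, and titration with no forced order relative to sampling — 5.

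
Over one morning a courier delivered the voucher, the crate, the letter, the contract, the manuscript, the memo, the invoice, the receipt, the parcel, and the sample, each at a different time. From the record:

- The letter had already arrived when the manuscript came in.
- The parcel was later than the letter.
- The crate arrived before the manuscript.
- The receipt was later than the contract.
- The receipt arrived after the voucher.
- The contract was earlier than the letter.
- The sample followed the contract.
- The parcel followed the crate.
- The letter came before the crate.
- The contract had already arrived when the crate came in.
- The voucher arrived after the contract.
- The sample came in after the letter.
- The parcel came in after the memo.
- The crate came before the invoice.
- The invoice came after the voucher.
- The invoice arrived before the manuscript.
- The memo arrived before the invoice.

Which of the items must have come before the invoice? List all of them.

Directly stated before the invoice: the crate, the memo, and the voucher.
The contract reaches the invoice via the contract → the voucher → the invoice.
The letter reaches the invoice via the letter → the crate → the invoice.

the contract, the crate, the letter, the memo, the voucher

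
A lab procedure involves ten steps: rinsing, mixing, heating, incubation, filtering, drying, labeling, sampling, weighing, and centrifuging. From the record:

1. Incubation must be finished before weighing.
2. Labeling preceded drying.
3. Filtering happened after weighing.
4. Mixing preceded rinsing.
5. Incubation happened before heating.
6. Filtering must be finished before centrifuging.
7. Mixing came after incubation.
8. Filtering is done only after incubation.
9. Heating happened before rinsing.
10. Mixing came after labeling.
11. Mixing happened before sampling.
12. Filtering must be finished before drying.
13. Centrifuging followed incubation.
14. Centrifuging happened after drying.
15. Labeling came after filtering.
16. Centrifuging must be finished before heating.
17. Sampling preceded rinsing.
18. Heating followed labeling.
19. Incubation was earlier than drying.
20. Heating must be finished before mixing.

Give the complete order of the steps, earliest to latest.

The constraints fix every adjacent pair, so only one ordering works:
incubation → weighing → filtering → labeling → drying → centrifuging → heating → mixing → sampling → rinsing.

incubation, weighing, filtering, labeling, drying, centrifuging, heating, mixing, sampling, rinsing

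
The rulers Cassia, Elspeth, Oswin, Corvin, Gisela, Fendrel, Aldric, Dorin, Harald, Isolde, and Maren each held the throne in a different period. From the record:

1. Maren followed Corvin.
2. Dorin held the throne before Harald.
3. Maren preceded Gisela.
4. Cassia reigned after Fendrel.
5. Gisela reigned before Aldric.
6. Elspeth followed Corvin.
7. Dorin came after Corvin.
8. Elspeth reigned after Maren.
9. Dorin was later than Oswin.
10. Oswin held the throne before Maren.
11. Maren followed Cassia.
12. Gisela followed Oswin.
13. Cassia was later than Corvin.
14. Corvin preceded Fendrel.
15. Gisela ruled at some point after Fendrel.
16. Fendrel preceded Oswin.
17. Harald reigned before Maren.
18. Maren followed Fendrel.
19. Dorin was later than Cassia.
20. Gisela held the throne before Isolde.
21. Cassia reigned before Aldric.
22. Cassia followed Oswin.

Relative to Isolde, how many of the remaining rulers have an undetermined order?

Forced before Isolde: Cassia, Corvin, Dorin, Fendrel, Gisela, Harald, Maren, and Oswin.
That leaves Aldric and Elspeth with no forced order relative to Isolde — 2.

2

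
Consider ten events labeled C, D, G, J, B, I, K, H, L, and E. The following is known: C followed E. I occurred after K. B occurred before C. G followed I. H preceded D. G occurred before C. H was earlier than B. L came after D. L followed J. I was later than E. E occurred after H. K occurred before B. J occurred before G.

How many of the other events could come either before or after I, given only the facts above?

Forced before I: E, H, and K; forced after I: C and G.
That leaves B, D, J, and L with no forced order relative to I — 4.

4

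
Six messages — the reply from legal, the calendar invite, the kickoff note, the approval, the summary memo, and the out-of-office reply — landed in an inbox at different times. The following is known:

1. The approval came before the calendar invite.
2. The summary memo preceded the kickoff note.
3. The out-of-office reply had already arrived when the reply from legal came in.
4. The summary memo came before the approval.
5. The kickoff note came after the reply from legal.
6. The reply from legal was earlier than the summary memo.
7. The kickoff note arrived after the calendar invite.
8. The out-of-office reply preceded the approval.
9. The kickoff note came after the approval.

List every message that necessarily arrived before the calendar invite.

Directly stated before the calendar invite: the approval.
The out-of-office reply reaches the calendar invite via the out-of-office reply → the approval → the calendar invite.
The reply from legal reaches the calendar invite via the reply from legal → the summary memo → the approval → the calendar invite.
The summary memo reaches the calendar invite via the summary memo → the approval → the calendar invite.
No chain forces the kickoff note ahead of the calendar invite.

the approval, the out-of-office reply, the reply from legal, the summary memo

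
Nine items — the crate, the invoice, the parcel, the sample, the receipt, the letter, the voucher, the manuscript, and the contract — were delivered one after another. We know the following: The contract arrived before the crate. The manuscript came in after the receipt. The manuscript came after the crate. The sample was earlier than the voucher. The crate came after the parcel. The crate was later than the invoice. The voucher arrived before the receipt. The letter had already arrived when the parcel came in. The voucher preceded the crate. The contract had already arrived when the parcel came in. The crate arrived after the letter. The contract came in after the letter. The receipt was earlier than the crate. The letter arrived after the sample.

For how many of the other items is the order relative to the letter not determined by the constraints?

Forced before the letter: the sample; forced after the letter: the contract, the crate, the manuscript, and the parcel.
That leaves the invoice, the receipt, and the voucher with no forced order relative to the letter — 3.

3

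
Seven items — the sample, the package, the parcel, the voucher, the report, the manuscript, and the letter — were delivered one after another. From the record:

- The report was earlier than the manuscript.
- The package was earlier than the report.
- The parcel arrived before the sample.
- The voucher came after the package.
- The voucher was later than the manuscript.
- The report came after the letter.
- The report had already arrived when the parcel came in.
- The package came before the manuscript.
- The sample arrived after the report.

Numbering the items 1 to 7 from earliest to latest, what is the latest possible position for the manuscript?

The manuscript must come before the voucher — 1 item forced after it.
Everything else can be placed before the manuscript in some valid order, so the manuscript can sit as late as position 7 − 1 = 6.

6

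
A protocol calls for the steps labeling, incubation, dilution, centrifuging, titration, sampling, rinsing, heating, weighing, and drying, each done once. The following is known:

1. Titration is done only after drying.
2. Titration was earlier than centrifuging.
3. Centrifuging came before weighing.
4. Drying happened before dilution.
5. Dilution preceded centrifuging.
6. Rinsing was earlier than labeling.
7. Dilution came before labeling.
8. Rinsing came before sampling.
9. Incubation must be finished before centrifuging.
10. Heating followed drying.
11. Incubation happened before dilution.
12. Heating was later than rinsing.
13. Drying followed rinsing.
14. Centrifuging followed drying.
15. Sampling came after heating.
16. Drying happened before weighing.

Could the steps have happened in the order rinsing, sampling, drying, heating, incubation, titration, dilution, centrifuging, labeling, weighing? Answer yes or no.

The constraints require heating before sampling, but in the proposed sequence sampling appears ahead of heating. That one violation is enough.

no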